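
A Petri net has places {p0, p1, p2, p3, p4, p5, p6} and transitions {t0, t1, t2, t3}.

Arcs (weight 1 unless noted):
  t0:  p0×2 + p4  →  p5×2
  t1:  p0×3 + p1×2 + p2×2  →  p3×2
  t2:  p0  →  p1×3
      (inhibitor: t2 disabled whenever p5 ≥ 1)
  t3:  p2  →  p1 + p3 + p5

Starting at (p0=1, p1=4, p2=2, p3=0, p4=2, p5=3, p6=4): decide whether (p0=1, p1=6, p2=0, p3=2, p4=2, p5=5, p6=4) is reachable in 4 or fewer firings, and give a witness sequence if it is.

step 1: fire t3:  (p0=1, p1=4, p2=2, p3=0, p4=2, p5=3, p6=4) → (p0=1, p1=5, p2=1, p3=1, p4=2, p5=4, p6=4)
step 2: fire t3:  (p0=1, p1=5, p2=1, p3=1, p4=2, p5=4, p6=4) → (p0=1, p1=6, p2=0, p3=2, p4=2, p5=5, p6=4)

YES — reachable via ⟨t3, t3⟩ (2 firings)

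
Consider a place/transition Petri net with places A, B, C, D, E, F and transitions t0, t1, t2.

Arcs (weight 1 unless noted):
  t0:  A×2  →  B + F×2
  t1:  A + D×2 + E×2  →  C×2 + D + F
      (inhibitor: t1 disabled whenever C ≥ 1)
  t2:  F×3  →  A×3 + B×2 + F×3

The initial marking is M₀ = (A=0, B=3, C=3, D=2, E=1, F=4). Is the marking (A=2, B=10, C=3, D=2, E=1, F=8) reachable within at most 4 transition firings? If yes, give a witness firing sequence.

depth 0: 1 marking
depth 1: 2 markings reached so far
depth 2: 4 markings reached so far
depth 3: 6 markings reached so far
depth 4: 9 markings reached so far
target is not among the 9 markings reachable within 4 steps

NO — not reachable within 4 firings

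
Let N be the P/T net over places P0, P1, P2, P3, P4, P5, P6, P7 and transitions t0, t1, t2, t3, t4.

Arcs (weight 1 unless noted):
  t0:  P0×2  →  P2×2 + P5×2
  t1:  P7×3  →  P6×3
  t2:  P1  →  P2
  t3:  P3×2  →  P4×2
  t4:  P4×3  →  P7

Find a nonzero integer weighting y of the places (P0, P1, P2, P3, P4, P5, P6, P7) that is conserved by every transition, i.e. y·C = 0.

Incidence matrix C (rows=places, cols=transitions):
       t0   t1   t2   t3   t4
   P0  -2    0    0    0    0
   P1   0    0   -1    0    0
   P2   2    0    1    0    0
   P3   0    0    0   -2    0
   P4   0    0    0    2   -3
   P5   2    0    0    0    0
   P6   0    3    0    0    0
   P7   0   -3    0    0    1

Candidate y = [1, 1, 1, 0, 0, 0, 0, 0]; check y·C column-wise:
  col t0: 1·-2 + 1·0 + 1·2 + 0·2 = 0
  col t1: 1·0 + 1·0 + 1·0 + 0·3 + 0·-3 = 0
  col t2: 1·0 + 1·-1 + 1·1 = 0
  col t3: 1·0 + 1·0 + 1·0 + 0·-2 + 0·2 = 0
  col t4: 1·0 + 1·0 + 1·0 + 0·-3 + 0·1 = 0

y = (P0:1, P1:1, P2:1, P3:0, P4:0, P5:0, P6:0, P7:0)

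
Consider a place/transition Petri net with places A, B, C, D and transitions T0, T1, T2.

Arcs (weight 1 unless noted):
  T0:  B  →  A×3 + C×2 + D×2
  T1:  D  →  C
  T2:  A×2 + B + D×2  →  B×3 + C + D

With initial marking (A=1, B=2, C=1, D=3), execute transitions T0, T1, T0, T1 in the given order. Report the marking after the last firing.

step 1: fire T0:  (A=1, B=2, C=1, D=3) → (A=4, B=1, C=3, D=5)
step 2: fire T1:  (A=4, B=1, C=3, D=5) → (A=4, B=1, C=4, D=4)
step 3: fire T0:  (A=4, B=1, C=4, D=4) → (A=7, B=0, C=6, D=6)
step 4: fire T1:  (A=7, B=0, C=6, D=6) → (A=7, B=0, C=7, D=5)

(A=7, B=0, C=7, D=5)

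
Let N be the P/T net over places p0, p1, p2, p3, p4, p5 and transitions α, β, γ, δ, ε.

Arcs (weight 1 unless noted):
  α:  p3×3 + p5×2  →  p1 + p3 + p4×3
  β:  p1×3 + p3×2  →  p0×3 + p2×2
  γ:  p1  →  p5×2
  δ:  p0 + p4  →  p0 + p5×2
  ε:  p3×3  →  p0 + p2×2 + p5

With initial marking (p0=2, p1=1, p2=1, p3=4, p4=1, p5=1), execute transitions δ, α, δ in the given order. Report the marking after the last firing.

(p0=2, p1=2, p2=1, p3=2, p4=2, p5=3)

step 1: fire δ:  (p0=2, p1=1, p2=1, p3=4, p4=1, p5=1) → (p0=2, p1=1, p2=1, p3=4, p4=0, p5=3)
step 2: fire α:  (p0=2, p1=1, p2=1, p3=4, p4=0, p5=3) → (p0=2, p1=2, p2=1, p3=2, p4=3, p5=1)
step 3: fire δ:  (p0=2, p1=2, p2=1, p3=2, p4=3, p5=1) → (p0=2, p1=2, p2=1, p3=2, p4=2, p5=3)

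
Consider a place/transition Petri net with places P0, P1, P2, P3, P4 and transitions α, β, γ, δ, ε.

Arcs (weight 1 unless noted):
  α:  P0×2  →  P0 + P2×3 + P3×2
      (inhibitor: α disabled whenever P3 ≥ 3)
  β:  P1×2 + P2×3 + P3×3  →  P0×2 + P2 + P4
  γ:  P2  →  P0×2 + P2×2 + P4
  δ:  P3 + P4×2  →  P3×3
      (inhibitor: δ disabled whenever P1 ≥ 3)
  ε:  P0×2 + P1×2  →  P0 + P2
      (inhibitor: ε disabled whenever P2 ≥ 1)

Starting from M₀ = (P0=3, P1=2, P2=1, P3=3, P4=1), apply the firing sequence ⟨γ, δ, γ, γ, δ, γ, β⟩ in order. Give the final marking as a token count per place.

step 1: fire γ:  (P0=3, P1=2, P2=1, P3=3, P4=1) → (P0=5, P1=2, P2=2, P3=3, P4=2)
step 2: fire δ:  (P0=5, P1=2, P2=2, P3=3, P4=2) → (P0=5, P1=2, P2=2, P3=5, P4=0)
step 3: fire γ:  (P0=5, P1=2, P2=2, P3=5, P4=0) → (P0=7, P1=2, P2=3, P3=5, P4=1)
step 4: fire γ:  (P0=7, P1=2, P2=3, P3=5, P4=1) → (P0=9, P1=2, P2=4, P3=5, P4=2)
step 5: fire δ:  (P0=9, P1=2, P2=4, P3=5, P4=2) → (P0=9, P1=2, P2=4, P3=7, P4=0)
step 6: fire γ:  (P0=9, P1=2, P2=4, P3=7, P4=0) → (P0=11, P1=2, P2=5, P3=7, P4=1)
step 7: fire β:  (P0=11, P1=2, P2=5, P3=7, P4=1) → (P0=13, P1=0, P2=3, P3=4, P4=2)

(P0=13, P1=0, P2=3, P3=4, P4=2)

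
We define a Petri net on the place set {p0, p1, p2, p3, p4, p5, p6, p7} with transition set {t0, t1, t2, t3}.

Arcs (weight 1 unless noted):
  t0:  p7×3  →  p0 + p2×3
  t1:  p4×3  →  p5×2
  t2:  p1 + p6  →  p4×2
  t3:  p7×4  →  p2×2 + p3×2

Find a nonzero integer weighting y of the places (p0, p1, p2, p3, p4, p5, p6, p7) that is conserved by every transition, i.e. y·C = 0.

Incidence matrix C (rows=places, cols=transitions):
       t0   t1   t2   t3
   p0   1    0    0    0
   p1   0    0   -1    0
   p2   3    0    0    2
   p3   0    0    0    2
   p4   0   -3    2    0
   p5   0    2    0    0
   p6   0    0   -1    0
   p7  -3    0    0   -4

Candidate y = [3, 0, -1, 1, 0, 0, 0, 0]; check y·C column-wise:
  col t0: 3·1 + -1·3 + 1·0 + 0·-3 = 0
  col t1: 3·0 + -1·0 + 1·0 + 0·-3 + 0·2 = 0
  col t2: 3·0 + 0·-1 + -1·0 + 1·0 + 0·2 + 0·-1 = 0
  col t3: 3·0 + -1·2 + 1·2 + 0·-4 = 0

y = (p0:3, p1:0, p2:-1, p3:1, p4:0, p5:0, p6:0, p7:0)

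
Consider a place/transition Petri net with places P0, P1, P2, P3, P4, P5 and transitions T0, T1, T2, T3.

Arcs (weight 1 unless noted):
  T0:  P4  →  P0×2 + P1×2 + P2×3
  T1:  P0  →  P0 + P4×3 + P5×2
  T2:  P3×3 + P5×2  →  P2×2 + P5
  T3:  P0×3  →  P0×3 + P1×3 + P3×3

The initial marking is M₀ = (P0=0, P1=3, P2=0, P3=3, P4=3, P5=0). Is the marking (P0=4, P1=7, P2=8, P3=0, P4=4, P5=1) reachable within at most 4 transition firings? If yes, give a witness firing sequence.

step 1: fire T0:  (P0=0, P1=3, P2=0, P3=3, P4=3, P5=0) → (P0=2, P1=5, P2=3, P3=3, P4=2, P5=0)
step 2: fire T0:  (P0=2, P1=5, P2=3, P3=3, P4=2, P5=0) → (P0=4, P1=7, P2=6, P3=3, P4=1, P5=0)
step 3: fire T1:  (P0=4, P1=7, P2=6, P3=3, P4=1, P5=0) → (P0=4, P1=7, P2=6, P3=3, P4=4, P5=2)
step 4: fire T2:  (P0=4, P1=7, P2=6, P3=3, P4=4, P5=2) → (P0=4, P1=7, P2=8, P3=0, P4=4, P5=1)

YES — reachable via ⟨T0, T0, T1, T2⟩ (4 firings)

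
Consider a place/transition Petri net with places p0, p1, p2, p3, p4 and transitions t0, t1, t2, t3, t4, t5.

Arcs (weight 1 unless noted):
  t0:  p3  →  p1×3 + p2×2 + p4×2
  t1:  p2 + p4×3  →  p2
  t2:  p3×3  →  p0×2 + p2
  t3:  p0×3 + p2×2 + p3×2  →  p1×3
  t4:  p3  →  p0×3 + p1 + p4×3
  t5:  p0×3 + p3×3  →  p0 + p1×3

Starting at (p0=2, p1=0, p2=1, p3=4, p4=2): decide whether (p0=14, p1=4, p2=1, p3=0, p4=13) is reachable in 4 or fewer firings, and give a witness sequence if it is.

NO — not reachable within 4 firings

depth 0: 1 marking
depth 1: 4 markings reached so far
depth 2: 12 markings reached so far
depth 3: 23 markings reached so far
depth 4: 36 markings reached so far
target is not among the 36 markings reachable within 4 steps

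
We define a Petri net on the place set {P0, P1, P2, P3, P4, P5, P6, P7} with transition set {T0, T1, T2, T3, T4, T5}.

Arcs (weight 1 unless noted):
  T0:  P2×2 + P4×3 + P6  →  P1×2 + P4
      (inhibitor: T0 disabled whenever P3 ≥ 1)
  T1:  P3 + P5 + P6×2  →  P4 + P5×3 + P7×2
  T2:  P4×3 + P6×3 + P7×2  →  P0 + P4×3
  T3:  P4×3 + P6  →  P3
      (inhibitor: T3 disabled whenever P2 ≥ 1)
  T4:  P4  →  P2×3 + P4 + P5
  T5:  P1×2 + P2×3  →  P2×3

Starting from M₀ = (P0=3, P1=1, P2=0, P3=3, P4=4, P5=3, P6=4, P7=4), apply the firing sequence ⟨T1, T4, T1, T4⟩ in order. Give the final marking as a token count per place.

step 1: fire T1:  (P0=3, P1=1, P2=0, P3=3, P4=4, P5=3, P6=4, P7=4) → (P0=3, P1=1, P2=0, P3=2, P4=5, P5=5, P6=2, P7=6)
step 2: fire T4:  (P0=3, P1=1, P2=0, P3=2, P4=5, P5=5, P6=2, P7=6) → (P0=3, P1=1, P2=3, P3=2, P4=5, P5=6, P6=2, P7=6)
step 3: fire T1:  (P0=3, P1=1, P2=3, P3=2, P4=5, P5=6, P6=2, P7=6) → (P0=3, P1=1, P2=3, P3=1, P4=6, P5=8, P6=0, P7=8)
step 4: fire T4:  (P0=3, P1=1, P2=3, P3=1, P4=6, P5=8, P6=0, P7=8) → (P0=3, P1=1, P2=6, P3=1, P4=6, P5=9, P6=0, P7=8)

(P0=3, P1=1, P2=6, P3=1, P4=6, P5=9, P6=0, P7=8)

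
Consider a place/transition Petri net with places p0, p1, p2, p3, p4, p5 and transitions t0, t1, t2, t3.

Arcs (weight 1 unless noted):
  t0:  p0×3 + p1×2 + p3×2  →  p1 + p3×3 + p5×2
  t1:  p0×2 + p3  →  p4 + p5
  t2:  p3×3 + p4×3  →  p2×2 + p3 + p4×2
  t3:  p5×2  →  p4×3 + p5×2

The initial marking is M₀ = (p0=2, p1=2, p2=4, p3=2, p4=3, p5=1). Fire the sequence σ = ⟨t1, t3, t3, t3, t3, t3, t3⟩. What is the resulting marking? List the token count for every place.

step 1: fire t1:  (p0=2, p1=2, p2=4, p3=2, p4=3, p5=1) → (p0=0, p1=2, p2=4, p3=1, p4=4, p5=2)
step 2: fire t3:  (p0=0, p1=2, p2=4, p3=1, p4=4, p5=2) → (p0=0, p1=2, p2=4, p3=1, p4=7, p5=2)
step 3: fire t3:  (p0=0, p1=2, p2=4, p3=1, p4=7, p5=2) → (p0=0, p1=2, p2=4, p3=1, p4=10, p5=2)
step 4: fire t3:  (p0=0, p1=2, p2=4, p3=1, p4=10, p5=2) → (p0=0, p1=2, p2=4, p3=1, p4=13, p5=2)
step 5: fire t3:  (p0=0, p1=2, p2=4, p3=1, p4=13, p5=2) → (p0=0, p1=2, p2=4, p3=1, p4=16, p5=2)
step 6: fire t3:  (p0=0, p1=2, p2=4, p3=1, p4=16, p5=2) → (p0=0, p1=2, p2=4, p3=1, p4=19, p5=2)
step 7: fire t3:  (p0=0, p1=2, p2=4, p3=1, p4=19, p5=2) → (p0=0, p1=2, p2=4, p3=1, p4=22, p5=2)

(p0=0, p1=2, p2=4, p3=1, p4=22, p5=2)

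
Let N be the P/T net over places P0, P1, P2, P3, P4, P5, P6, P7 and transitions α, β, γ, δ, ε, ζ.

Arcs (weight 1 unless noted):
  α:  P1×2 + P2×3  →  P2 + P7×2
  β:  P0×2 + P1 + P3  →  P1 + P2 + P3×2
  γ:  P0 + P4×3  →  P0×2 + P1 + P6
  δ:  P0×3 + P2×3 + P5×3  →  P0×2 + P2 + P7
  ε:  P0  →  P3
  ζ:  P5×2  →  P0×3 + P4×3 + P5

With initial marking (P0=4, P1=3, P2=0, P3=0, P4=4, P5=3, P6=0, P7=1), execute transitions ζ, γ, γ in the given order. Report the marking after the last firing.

step 1: fire ζ:  (P0=4, P1=3, P2=0, P3=0, P4=4, P5=3, P6=0, P7=1) → (P0=7, P1=3, P2=0, P3=0, P4=7, P5=2, P6=0, P7=1)
step 2: fire γ:  (P0=7, P1=3, P2=0, P3=0, P4=7, P5=2, P6=0, P7=1) → (P0=8, P1=4, P2=0, P3=0, P4=4, P5=2, P6=1, P7=1)
step 3: fire γ:  (P0=8, P1=4, P2=0, P3=0, P4=4, P5=2, P6=1, P7=1) → (P0=9, P1=5, P2=0, P3=0, P4=1, P5=2, P6=2, P7=1)

(P0=9, P1=5, P2=0, P3=0, P4=1, P5=2, P6=2, P7=1)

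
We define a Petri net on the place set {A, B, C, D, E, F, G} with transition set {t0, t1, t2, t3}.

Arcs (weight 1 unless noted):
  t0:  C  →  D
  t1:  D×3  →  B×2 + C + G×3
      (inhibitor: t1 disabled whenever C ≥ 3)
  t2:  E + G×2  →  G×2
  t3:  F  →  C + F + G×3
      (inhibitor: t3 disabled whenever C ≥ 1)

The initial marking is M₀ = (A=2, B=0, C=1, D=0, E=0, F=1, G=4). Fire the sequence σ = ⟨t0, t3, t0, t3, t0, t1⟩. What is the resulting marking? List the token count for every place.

(A=2, B=2, C=1, D=0, E=0, F=1, G=13)

step 1: fire t0:  (A=2, B=0, C=1, D=0, E=0, F=1, G=4) → (A=2, B=0, C=0, D=1, E=0, F=1, G=4)
step 2: fire t3:  (A=2, B=0, C=0, D=1, E=0, F=1, G=4) → (A=2, B=0, C=1, D=1, E=0, F=1, G=7)
step 3: fire t0:  (A=2, B=0, C=1, D=1, E=0, F=1, G=7) → (A=2, B=0, C=0, D=2, E=0, F=1, G=7)
step 4: fire t3:  (A=2, B=0, C=0, D=2, E=0, F=1, G=7) → (A=2, B=0, C=1, D=2, E=0, F=1, G=10)
step 5: fire t0:  (A=2, B=0, C=1, D=2, E=0, F=1, G=10) → (A=2, B=0, C=0, D=3, E=0, F=1, G=10)
step 6: fire t1:  (A=2, B=0, C=0, D=3, E=0, F=1, G=10) → (A=2, B=2, C=1, D=0, E=0, F=1, G=13)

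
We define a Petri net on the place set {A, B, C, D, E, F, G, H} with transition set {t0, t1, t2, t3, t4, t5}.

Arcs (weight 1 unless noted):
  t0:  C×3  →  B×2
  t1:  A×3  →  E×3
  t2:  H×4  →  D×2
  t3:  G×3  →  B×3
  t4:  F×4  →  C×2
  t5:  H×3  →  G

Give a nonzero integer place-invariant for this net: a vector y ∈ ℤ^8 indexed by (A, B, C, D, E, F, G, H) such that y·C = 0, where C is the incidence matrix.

Incidence matrix C (rows=places, cols=transitions):
       t0   t1   t2   t3   t4   t5
    A   0   -3    0    0    0    0
    B   2    0    0    3    0    0
    C  -3    0    0    0    2    0
    D   0    0    2    0    0    0
    E   0    3    0    0    0    0
    F   0    0    0    0   -4    0
    G   0    0    0   -3    0    1
    H   0    0   -4    0    0   -3

Candidate y = [1, 0, 0, 0, 1, 0, 0, 0]; check y·C column-wise:
  col t0: 1·0 + 0·2 + 0·-3 + 1·0 = 0
  col t1: 1·-3 + 1·3 = 0
  col t2: 1·0 + 0·2 + 1·0 + 0·-4 = 0
  col t3: 1·0 + 0·3 + 1·0 + 0·-3 = 0
  col t4: 1·0 + 0·2 + 1·0 + 0·-4 = 0
  col t5: 1·0 + 1·0 + 0·1 + 0·-3 = 0

y = (A:1, B:0, C:0, D:0, E:1, F:0, G:0, H:0)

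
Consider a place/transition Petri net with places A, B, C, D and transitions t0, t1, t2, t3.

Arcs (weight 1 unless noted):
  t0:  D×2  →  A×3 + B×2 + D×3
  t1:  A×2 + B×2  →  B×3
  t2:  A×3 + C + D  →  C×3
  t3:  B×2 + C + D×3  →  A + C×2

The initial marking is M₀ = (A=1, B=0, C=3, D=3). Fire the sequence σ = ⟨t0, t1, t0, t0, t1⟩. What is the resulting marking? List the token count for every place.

step 1: fire t0:  (A=1, B=0, C=3, D=3) → (A=4, B=2, C=3, D=4)
step 2: fire t1:  (A=4, B=2, C=3, D=4) → (A=2, B=3, C=3, D=4)
step 3: fire t0:  (A=2, B=3, C=3, D=4) → (A=5, B=5, C=3, D=5)
step 4: fire t0:  (A=5, B=5, C=3, D=5) → (A=8, B=7, C=3, D=6)
step 5: fire t1:  (A=8, B=7, C=3, D=6) → (A=6, B=8, C=3, D=6)

(A=6, B=8, C=3, D=6)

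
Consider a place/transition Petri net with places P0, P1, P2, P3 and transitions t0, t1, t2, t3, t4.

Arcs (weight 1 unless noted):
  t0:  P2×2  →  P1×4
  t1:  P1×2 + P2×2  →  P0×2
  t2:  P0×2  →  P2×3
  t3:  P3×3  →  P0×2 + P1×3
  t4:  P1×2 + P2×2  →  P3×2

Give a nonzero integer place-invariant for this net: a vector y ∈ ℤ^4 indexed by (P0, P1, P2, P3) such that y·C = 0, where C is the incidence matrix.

Incidence matrix C (rows=places, cols=transitions):
       t0   t1   t2   t3   t4
   P0   0    2   -2    2    0
   P1   4   -2    0    3   -2
   P2  -2   -2    3    0   -2
   P3   0    0    0   -3    2

Candidate y = [3, 1, 2, 3]; check y·C column-wise:
  col t0: 3·0 + 1·4 + 2·-2 + 3·0 = 0
  col t1: 3·2 + 1·-2 + 2·-2 + 3·0 = 0
  col t2: 3·-2 + 1·0 + 2·3 + 3·0 = 0
  col t3: 3·2 + 1·3 + 2·0 + 3·-3 = 0
  col t4: 3·0 + 1·-2 + 2·-2 + 3·2 = 0

y = (P0:3, P1:1, P2:2, P3:3)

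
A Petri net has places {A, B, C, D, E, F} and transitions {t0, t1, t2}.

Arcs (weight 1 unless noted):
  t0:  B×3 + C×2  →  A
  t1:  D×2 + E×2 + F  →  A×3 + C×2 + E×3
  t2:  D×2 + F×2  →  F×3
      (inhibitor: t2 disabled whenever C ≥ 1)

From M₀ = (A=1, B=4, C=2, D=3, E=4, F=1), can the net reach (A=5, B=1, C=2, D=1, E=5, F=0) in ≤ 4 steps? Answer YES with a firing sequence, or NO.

step 1: fire t0:  (A=1, B=4, C=2, D=3, E=4, F=1) → (A=2, B=1, C=0, D=3, E=4, F=1)
step 2: fire t1:  (A=2, B=1, C=0, D=3, E=4, F=1) → (A=5, B=1, C=2, D=1, E=5, F=0)

YES — reachable via ⟨t0, t1⟩ (2 firings)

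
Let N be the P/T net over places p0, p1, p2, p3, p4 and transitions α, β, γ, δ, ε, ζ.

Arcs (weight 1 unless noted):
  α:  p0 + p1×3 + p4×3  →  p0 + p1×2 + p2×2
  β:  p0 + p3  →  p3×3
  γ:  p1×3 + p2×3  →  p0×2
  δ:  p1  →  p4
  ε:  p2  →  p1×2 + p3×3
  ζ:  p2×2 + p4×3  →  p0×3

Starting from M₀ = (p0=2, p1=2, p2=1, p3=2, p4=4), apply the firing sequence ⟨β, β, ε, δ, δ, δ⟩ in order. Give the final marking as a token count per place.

step 1: fire β:  (p0=2, p1=2, p2=1, p3=2, p4=4) → (p0=1, p1=2, p2=1, p3=4, p4=4)
step 2: fire β:  (p0=1, p1=2, p2=1, p3=4, p4=4) → (p0=0, p1=2, p2=1, p3=6, p4=4)
step 3: fire ε:  (p0=0, p1=2, p2=1, p3=6, p4=4) → (p0=0, p1=4, p2=0, p3=9, p4=4)
step 4: fire δ:  (p0=0, p1=4, p2=0, p3=9, p4=4) → (p0=0, p1=3, p2=0, p3=9, p4=5)
step 5: fire δ:  (p0=0, p1=3, p2=0, p3=9, p4=5) → (p0=0, p1=2, p2=0, p3=9, p4=6)
step 6: fire δ:  (p0=0, p1=2, p2=0, p3=9, p4=6) → (p0=0, p1=1, p2=0, p3=9, p4=7)

(p0=0, p1=1, p2=0, p3=9, p4=7)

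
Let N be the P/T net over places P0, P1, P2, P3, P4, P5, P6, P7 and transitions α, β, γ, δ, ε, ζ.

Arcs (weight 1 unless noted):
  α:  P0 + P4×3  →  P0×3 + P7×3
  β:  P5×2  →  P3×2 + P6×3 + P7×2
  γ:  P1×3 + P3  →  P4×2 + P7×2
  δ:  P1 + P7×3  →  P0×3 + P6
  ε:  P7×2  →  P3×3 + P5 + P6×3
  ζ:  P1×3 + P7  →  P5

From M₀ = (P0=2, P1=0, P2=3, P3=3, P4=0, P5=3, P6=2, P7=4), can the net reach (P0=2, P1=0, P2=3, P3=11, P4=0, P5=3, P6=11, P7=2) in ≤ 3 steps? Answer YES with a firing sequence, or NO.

step 1: fire β:  (P0=2, P1=0, P2=3, P3=3, P4=0, P5=3, P6=2, P7=4) → (P0=2, P1=0, P2=3, P3=5, P4=0, P5=1, P6=5, P7=6)
step 2: fire ε:  (P0=2, P1=0, P2=3, P3=5, P4=0, P5=1, P6=5, P7=6) → (P0=2, P1=0, P2=3, P3=8, P4=0, P5=2, P6=8, P7=4)
step 3: fire ε:  (P0=2, P1=0, P2=3, P3=8, P4=0, P5=2, P6=8, P7=4) → (P0=2, P1=0, P2=3, P3=11, P4=0, P5=3, P6=11, P7=2)

YES — reachable via ⟨β, ε, ε⟩ (3 firings)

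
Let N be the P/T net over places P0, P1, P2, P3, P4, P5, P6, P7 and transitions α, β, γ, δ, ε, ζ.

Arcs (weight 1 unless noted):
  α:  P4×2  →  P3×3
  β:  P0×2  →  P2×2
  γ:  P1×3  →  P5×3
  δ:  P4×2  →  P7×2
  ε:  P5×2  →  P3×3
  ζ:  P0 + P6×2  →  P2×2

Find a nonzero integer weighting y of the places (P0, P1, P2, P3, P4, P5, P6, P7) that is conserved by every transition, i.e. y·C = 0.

y = (P0:2, P1:0, P2:2, P3:0, P4:0, P5:0, P6:1, P7:0)

Incidence matrix C (rows=places, cols=transitions):
        α    β    γ    δ    ε    ζ
   P0   0   -2    0    0    0   -1
   P1   0    0   -3    0    0    0
   P2   0    2    0    0    0    2
   P3   3    0    0    0    3    0
   P4  -2    0    0   -2    0    0
   P5   0    0    3    0   -2    0
   P6   0    0    0    0    0   -2
   P7   0    0    0    2    0    0

Candidate y = [2, 0, 2, 0, 0, 0, 1, 0]; check y·C column-wise:
  col α: 2·0 + 2·0 + 0·3 + 0·-2 + 1·0 = 0
  col β: 2·-2 + 2·2 + 1·0 = 0
  col γ: 2·0 + 0·-3 + 2·0 + 0·3 + 1·0 = 0
  col δ: 2·0 + 2·0 + 0·-2 + 1·0 + 0·2 = 0
  col ε: 2·0 + 2·0 + 0·3 + 0·-2 + 1·0 = 0
  col ζ: 2·-1 + 2·2 + 1·-2 = 0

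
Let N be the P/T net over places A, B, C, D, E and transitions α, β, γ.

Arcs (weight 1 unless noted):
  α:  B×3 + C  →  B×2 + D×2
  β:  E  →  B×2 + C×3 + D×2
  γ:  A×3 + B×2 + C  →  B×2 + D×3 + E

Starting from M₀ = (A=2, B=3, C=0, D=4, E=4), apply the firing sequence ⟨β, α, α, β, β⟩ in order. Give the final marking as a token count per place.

(A=2, B=7, C=7, D=14, E=1)

step 1: fire β:  (A=2, B=3, C=0, D=4, E=4) → (A=2, B=5, C=3, D=6, E=3)
step 2: fire α:  (A=2, B=5, C=3, D=6, E=3) → (A=2, B=4, C=2, D=8, E=3)
step 3: fire α:  (A=2, B=4, C=2, D=8, E=3) → (A=2, B=3, C=1, D=10, E=3)
step 4: fire β:  (A=2, B=3, C=1, D=10, E=3) → (A=2, B=5, C=4, D=12, E=2)
step 5: fire β:  (A=2, B=5, C=4, D=12, E=2) → (A=2, B=7, C=7, D=14, E=1)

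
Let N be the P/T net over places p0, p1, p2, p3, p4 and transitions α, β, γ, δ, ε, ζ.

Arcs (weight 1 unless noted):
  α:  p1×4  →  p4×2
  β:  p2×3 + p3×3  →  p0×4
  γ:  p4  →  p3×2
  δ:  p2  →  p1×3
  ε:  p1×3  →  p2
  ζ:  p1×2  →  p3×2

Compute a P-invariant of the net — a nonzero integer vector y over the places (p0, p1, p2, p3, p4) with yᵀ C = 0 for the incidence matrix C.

y = (p0:3, p1:1, p2:3, p3:1, p4:2)

Incidence matrix C (rows=places, cols=transitions):
        α    β    γ    δ    ε    ζ
   p0   0    4    0    0    0    0
   p1  -4    0    0    3   -3   -2
   p2   0   -3    0   -1    1    0
   p3   0   -3    2    0    0    2
   p4   2    0   -1    0    0    0

Candidate y = [3, 1, 3, 1, 2]; check y·C column-wise:
  col α: 3·0 + 1·-4 + 3·0 + 1·0 + 2·2 = 0
  col β: 3·4 + 1·0 + 3·-3 + 1·-3 + 2·0 = 0
  col γ: 3·0 + 1·0 + 3·0 + 1·2 + 2·-1 = 0
  col δ: 3·0 + 1·3 + 3·-1 + 1·0 + 2·0 = 0
  col ε: 3·0 + 1·-3 + 3·1 + 1·0 + 2·0 = 0
  col ζ: 3·0 + 1·-2 + 3·0 + 1·2 + 2·0 = 0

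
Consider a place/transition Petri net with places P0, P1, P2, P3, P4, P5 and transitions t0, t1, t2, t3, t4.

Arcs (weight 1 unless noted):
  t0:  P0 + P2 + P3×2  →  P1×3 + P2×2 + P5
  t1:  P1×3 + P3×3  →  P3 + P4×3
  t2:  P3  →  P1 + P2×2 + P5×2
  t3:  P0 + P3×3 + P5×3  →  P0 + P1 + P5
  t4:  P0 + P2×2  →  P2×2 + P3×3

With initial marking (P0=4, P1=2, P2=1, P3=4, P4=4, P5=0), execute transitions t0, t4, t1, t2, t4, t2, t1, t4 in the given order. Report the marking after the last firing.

(P0=0, P1=1, P2=6, P3=5, P4=10, P5=5)

step 1: fire t0:  (P0=4, P1=2, P2=1, P3=4, P4=4, P5=0) → (P0=3, P1=5, P2=2, P3=2, P4=4, P5=1)
step 2: fire t4:  (P0=3, P1=5, P2=2, P3=2, P4=4, P5=1) → (P0=2, P1=5, P2=2, P3=5, P4=4, P5=1)
step 3: fire t1:  (P0=2, P1=5, P2=2, P3=5, P4=4, P5=1) → (P0=2, P1=2, P2=2, P3=3, P4=7, P5=1)
step 4: fire t2:  (P0=2, P1=2, P2=2, P3=3, P4=7, P5=1) → (P0=2, P1=3, P2=4, P3=2, P4=7, P5=3)
step 5: fire t4:  (P0=2, P1=3, P2=4, P3=2, P4=7, P5=3) → (P0=1, P1=3, P2=4, P3=5, P4=7, P5=3)
step 6: fire t2:  (P0=1, P1=3, P2=4, P3=5, P4=7, P5=3) → (P0=1, P1=4, P2=6, P3=4, P4=7, P5=5)
step 7: fire t1:  (P0=1, P1=4, P2=6, P3=4, P4=7, P5=5) → (P0=1, P1=1, P2=6, P3=2, P4=10, P5=5)
step 8: fire t4:  (P0=1, P1=1, P2=6, P3=2, P4=10, P5=5) → (P0=0, P1=1, P2=6, P3=5, P4=10, P5=5)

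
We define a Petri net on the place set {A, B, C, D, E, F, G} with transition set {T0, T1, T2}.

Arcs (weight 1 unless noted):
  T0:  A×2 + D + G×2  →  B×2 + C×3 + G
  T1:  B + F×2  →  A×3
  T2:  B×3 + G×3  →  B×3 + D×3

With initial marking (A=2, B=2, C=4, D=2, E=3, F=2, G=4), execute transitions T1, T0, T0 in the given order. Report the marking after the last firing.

step 1: fire T1:  (A=2, B=2, C=4, D=2, E=3, F=2, G=4) → (A=5, B=1, C=4, D=2, E=3, F=0, G=4)
step 2: fire T0:  (A=5, B=1, C=4, D=2, E=3, F=0, G=4) → (A=3, B=3, C=7, D=1, E=3, F=0, G=3)
step 3: fire T0:  (A=3, B=3, C=7, D=1, E=3, F=0, G=3) → (A=1, B=5, C=10, D=0, E=3, F=0, G=2)

(A=1, B=5, C=10, D=0, E=3, F=0, G=2)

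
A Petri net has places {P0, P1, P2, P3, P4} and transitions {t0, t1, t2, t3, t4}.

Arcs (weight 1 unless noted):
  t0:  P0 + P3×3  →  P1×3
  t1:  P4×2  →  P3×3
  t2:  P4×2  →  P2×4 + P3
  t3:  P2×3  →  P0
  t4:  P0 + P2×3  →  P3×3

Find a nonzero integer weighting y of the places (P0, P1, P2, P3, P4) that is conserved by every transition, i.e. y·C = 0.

Incidence matrix C (rows=places, cols=transitions):
       t0   t1   t2   t3   t4
   P0  -1    0    0    1   -1
   P1   3    0    0    0    0
   P2   0    0    4   -3   -3
   P3  -3    3    1    0    3
   P4   0   -2   -2    0    0

Candidate y = [3, 3, 1, 2, 3]; check y·C column-wise:
  col t0: 3·-1 + 3·3 + 1·0 + 2·-3 + 3·0 = 0
  col t1: 3·0 + 3·0 + 1·0 + 2·3 + 3·-2 = 0
  col t2: 3·0 + 3·0 + 1·4 + 2·1 + 3·-2 = 0
  col t3: 3·1 + 3·0 + 1·-3 + 2·0 + 3·0 = 0
  col t4: 3·-1 + 3·0 + 1·-3 + 2·3 + 3·0 = 0

y = (P0:3, P1:3, P2:1, P3:2, P4:3)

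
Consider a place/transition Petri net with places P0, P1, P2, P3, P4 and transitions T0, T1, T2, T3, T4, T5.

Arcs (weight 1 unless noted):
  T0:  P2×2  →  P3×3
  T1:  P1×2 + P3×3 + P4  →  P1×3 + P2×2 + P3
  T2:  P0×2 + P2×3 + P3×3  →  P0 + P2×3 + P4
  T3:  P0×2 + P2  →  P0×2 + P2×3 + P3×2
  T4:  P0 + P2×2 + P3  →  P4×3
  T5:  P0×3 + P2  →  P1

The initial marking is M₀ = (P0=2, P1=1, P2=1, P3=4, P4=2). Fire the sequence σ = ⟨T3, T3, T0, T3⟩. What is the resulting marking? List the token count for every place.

(P0=2, P1=1, P2=5, P3=13, P4=2)

step 1: fire T3:  (P0=2, P1=1, P2=1, P3=4, P4=2) → (P0=2, P1=1, P2=3, P3=6, P4=2)
step 2: fire T3:  (P0=2, P1=1, P2=3, P3=6, P4=2) → (P0=2, P1=1, P2=5, P3=8, P4=2)
step 3: fire T0:  (P0=2, P1=1, P2=5, P3=8, P4=2) → (P0=2, P1=1, P2=3, P3=11, P4=2)
step 4: fire T3:  (P0=2, P1=1, P2=3, P3=11, P4=2) → (P0=2, P1=1, P2=5, P3=13, P4=2)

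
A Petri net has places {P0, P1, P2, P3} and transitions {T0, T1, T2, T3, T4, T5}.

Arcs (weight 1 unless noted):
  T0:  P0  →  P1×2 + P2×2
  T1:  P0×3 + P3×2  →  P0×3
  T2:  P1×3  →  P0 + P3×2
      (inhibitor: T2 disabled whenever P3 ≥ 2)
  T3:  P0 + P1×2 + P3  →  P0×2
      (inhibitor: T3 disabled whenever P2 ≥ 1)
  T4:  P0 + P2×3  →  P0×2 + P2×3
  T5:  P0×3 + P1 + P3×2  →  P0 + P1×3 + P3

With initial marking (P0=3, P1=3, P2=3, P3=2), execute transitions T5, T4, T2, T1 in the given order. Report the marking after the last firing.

(P0=3, P1=2, P2=3, P3=1)

step 1: fire T5:  (P0=3, P1=3, P2=3, P3=2) → (P0=1, P1=5, P2=3, P3=1)
step 2: fire T4:  (P0=1, P1=5, P2=3, P3=1) → (P0=2, P1=5, P2=3, P3=1)
step 3: fire T2:  (P0=2, P1=5, P2=3, P3=1) → (P0=3, P1=2, P2=3, P3=3)
step 4: fire T1:  (P0=3, P1=2, P2=3, P3=3) → (P0=3, P1=2, P2=3, P3=1)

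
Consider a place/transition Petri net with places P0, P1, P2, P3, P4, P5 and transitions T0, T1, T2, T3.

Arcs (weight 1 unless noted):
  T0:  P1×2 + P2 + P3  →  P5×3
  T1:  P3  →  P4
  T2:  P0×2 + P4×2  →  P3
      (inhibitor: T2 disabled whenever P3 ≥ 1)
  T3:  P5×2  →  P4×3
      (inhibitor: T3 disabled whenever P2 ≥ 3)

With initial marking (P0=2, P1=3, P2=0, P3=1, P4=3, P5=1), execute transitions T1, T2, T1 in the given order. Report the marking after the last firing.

(P0=0, P1=3, P2=0, P3=0, P4=3, P5=1)

step 1: fire T1:  (P0=2, P1=3, P2=0, P3=1, P4=3, P5=1) → (P0=2, P1=3, P2=0, P3=0, P4=4, P5=1)
step 2: fire T2:  (P0=2, P1=3, P2=0, P3=0, P4=4, P5=1) → (P0=0, P1=3, P2=0, P3=1, P4=2, P5=1)
step 3: fire T1:  (P0=0, P1=3, P2=0, P3=1, P4=2, P5=1) → (P0=0, P1=3, P2=0, P3=0, P4=3, P5=1)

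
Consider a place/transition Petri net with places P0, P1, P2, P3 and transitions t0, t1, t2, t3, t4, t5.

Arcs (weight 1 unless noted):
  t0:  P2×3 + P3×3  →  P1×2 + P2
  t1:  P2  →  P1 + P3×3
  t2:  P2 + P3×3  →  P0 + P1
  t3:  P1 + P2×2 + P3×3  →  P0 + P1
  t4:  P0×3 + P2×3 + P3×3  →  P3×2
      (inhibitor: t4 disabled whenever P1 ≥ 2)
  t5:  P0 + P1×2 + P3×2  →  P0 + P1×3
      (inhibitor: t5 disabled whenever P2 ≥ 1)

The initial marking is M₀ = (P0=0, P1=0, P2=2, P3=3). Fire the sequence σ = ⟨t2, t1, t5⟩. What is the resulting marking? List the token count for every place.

step 1: fire t2:  (P0=0, P1=0, P2=2, P3=3) → (P0=1, P1=1, P2=1, P3=0)
step 2: fire t1:  (P0=1, P1=1, P2=1, P3=0) → (P0=1, P1=2, P2=0, P3=3)
step 3: fire t5:  (P0=1, P1=2, P2=0, P3=3) → (P0=1, P1=3, P2=0, P3=1)

(P0=1, P1=3, P2=0, P3=1)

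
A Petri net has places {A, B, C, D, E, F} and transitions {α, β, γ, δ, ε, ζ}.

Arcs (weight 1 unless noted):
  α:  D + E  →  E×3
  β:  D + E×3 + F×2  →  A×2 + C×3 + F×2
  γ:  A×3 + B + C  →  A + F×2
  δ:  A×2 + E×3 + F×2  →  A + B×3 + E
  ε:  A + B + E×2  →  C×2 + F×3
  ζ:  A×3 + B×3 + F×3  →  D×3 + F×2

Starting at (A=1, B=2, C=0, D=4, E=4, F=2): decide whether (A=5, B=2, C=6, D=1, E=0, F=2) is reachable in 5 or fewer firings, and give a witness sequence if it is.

step 1: fire α:  (A=1, B=2, C=0, D=4, E=4, F=2) → (A=1, B=2, C=0, D=3, E=6, F=2)
step 2: fire β:  (A=1, B=2, C=0, D=3, E=6, F=2) → (A=3, B=2, C=3, D=2, E=3, F=2)
step 3: fire β:  (A=3, B=2, C=3, D=2, E=3, F=2) → (A=5, B=2, C=6, D=1, E=0, F=2)

YES — reachable via ⟨α, β, β⟩ (3 firings)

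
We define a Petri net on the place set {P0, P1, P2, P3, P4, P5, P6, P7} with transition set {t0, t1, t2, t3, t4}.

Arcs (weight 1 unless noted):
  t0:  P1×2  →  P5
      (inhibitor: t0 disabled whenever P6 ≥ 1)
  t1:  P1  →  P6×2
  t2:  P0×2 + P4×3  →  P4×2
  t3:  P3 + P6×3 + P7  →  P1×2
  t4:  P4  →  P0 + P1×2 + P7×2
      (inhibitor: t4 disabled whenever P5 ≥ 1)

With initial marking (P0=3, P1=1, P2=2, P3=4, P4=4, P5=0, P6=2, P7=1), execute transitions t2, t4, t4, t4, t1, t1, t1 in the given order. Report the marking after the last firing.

(P0=4, P1=4, P2=2, P3=4, P4=0, P5=0, P6=8, P7=7)

step 1: fire t2:  (P0=3, P1=1, P2=2, P3=4, P4=4, P5=0, P6=2, P7=1) → (P0=1, P1=1, P2=2, P3=4, P4=3, P5=0, P6=2, P7=1)
step 2: fire t4:  (P0=1, P1=1, P2=2, P3=4, P4=3, P5=0, P6=2, P7=1) → (P0=2, P1=3, P2=2, P3=4, P4=2, P5=0, P6=2, P7=3)
step 3: fire t4:  (P0=2, P1=3, P2=2, P3=4, P4=2, P5=0, P6=2, P7=3) → (P0=3, P1=5, P2=2, P3=4, P4=1, P5=0, P6=2, P7=5)
step 4: fire t4:  (P0=3, P1=5, P2=2, P3=4, P4=1, P5=0, P6=2, P7=5) → (P0=4, P1=7, P2=2, P3=4, P4=0, P5=0, P6=2, P7=7)
step 5: fire t1:  (P0=4, P1=7, P2=2, P3=4, P4=0, P5=0, P6=2, P7=7) → (P0=4, P1=6, P2=2, P3=4, P4=0, P5=0, P6=4, P7=7)
step 6: fire t1:  (P0=4, P1=6, P2=2, P3=4, P4=0, P5=0, P6=4, P7=7) → (P0=4, P1=5, P2=2, P3=4, P4=0, P5=0, P6=6, P7=7)
step 7: fire t1:  (P0=4, P1=5, P2=2, P3=4, P4=0, P5=0, P6=6, P7=7) → (P0=4, P1=4, P2=2, P3=4, P4=0, P5=0, P6=8, P7=7)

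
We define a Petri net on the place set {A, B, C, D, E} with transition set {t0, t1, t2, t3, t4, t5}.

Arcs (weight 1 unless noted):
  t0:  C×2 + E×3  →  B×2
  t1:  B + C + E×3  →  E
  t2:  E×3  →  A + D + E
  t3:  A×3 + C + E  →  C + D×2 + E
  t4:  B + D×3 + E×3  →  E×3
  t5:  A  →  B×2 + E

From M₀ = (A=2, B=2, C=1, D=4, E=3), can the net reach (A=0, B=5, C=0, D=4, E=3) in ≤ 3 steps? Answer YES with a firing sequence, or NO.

YES — reachable via ⟨t1, t5, t5⟩ (3 firings)

step 1: fire t1:  (A=2, B=2, C=1, D=4, E=3) → (A=2, B=1, C=0, D=4, E=1)
step 2: fire t5:  (A=2, B=1, C=0, D=4, E=1) → (A=1, B=3, C=0, D=4, E=2)
step 3: fire t5:  (A=1, B=3, C=0, D=4, E=2) → (A=0, B=5, C=0, D=4, E=3)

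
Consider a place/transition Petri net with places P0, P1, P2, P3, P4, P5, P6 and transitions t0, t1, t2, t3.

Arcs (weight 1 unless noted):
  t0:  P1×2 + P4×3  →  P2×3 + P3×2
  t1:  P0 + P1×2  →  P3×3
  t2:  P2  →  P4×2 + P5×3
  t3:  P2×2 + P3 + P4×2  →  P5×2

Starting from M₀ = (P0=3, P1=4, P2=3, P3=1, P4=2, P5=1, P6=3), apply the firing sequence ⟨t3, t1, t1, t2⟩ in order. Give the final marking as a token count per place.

step 1: fire t3:  (P0=3, P1=4, P2=3, P3=1, P4=2, P5=1, P6=3) → (P0=3, P1=4, P2=1, P3=0, P4=0, P5=3, P6=3)
step 2: fire t1:  (P0=3, P1=4, P2=1, P3=0, P4=0, P5=3, P6=3) → (P0=2, P1=2, P2=1, P3=3, P4=0, P5=3, P6=3)
step 3: fire t1:  (P0=2, P1=2, P2=1, P3=3, P4=0, P5=3, P6=3) → (P0=1, P1=0, P2=1, P3=6, P4=0, P5=3, P6=3)
step 4: fire t2:  (P0=1, P1=0, P2=1, P3=6, P4=0, P5=3, P6=3) → (P0=1, P1=0, P2=0, P3=6, P4=2, P5=6, P6=3)

(P0=1, P1=0, P2=0, P3=6, P4=2, P5=6, P6=3)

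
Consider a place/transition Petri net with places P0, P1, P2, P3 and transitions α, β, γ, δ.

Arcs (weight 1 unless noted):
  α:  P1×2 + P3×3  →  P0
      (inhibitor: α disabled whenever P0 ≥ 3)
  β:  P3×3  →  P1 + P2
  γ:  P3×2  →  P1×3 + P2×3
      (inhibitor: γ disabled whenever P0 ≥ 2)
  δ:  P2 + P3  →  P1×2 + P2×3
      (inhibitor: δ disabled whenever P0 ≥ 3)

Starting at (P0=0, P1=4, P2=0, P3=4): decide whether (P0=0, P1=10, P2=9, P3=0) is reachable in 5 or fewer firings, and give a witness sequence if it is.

NO — not reachable within 5 firings

depth 0: 1 marking
depth 1: 4 markings reached so far
depth 2: 7 markings reached so far
depth 3: 8 markings reached so far
depth 4: 8 markings reached so far
(frontier empty at depth 4; search complete)
target is not among the 8 markings reachable within 5 steps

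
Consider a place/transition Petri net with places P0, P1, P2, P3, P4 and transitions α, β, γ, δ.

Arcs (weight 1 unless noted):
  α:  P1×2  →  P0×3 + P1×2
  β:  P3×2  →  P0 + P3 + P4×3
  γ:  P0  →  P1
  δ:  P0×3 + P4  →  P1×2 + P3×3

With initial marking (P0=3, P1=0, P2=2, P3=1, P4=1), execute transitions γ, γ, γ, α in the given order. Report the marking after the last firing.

(P0=3, P1=3, P2=2, P3=1, P4=1)

step 1: fire γ:  (P0=3, P1=0, P2=2, P3=1, P4=1) → (P0=2, P1=1, P2=2, P3=1, P4=1)
step 2: fire γ:  (P0=2, P1=1, P2=2, P3=1, P4=1) → (P0=1, P1=2, P2=2, P3=1, P4=1)
step 3: fire γ:  (P0=1, P1=2, P2=2, P3=1, P4=1) → (P0=0, P1=3, P2=2, P3=1, P4=1)
step 4: fire α:  (P0=0, P1=3, P2=2, P3=1, P4=1) → (P0=3, P1=3, P2=2, P3=1, P4=1)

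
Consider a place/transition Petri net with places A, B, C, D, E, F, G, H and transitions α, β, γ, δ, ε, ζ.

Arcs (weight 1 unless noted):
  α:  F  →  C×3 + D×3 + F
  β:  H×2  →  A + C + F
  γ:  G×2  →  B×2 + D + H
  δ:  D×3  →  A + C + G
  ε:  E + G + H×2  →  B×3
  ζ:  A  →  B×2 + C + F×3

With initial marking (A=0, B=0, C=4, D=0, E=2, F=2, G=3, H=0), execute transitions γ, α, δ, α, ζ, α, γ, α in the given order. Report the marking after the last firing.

step 1: fire γ:  (A=0, B=0, C=4, D=0, E=2, F=2, G=3, H=0) → (A=0, B=2, C=4, D=1, E=2, F=2, G=1, H=1)
step 2: fire α:  (A=0, B=2, C=4, D=1, E=2, F=2, G=1, H=1) → (A=0, B=2, C=7, D=4, E=2, F=2, G=1, H=1)
step 3: fire δ:  (A=0, B=2, C=7, D=4, E=2, F=2, G=1, H=1) → (A=1, B=2, C=8, D=1, E=2, F=2, G=2, H=1)
step 4: fire α:  (A=1, B=2, C=8, D=1, E=2, F=2, G=2, H=1) → (A=1, B=2, C=11, D=4, E=2, F=2, G=2, H=1)
step 5: fire ζ:  (A=1, B=2, C=11, D=4, E=2, F=2, G=2, H=1) → (A=0, B=4, C=12, D=4, E=2, F=5, G=2, H=1)
step 6: fire α:  (A=0, B=4, C=12, D=4, E=2, F=5, G=2, H=1) → (A=0, B=4, C=15, D=7, E=2, F=5, G=2, H=1)
step 7: fire γ:  (A=0, B=4, C=15, D=7, E=2, F=5, G=2, H=1) → (A=0, B=6, C=15, D=8, E=2, F=5, G=0, H=2)
step 8: fire α:  (A=0, B=6, C=15, D=8, E=2, F=5, G=0, H=2) → (A=0, B=6, C=18, D=11, E=2, F=5, G=0, H=2)

(A=0, B=6, C=18, D=11, E=2, F=5, G=0, H=2)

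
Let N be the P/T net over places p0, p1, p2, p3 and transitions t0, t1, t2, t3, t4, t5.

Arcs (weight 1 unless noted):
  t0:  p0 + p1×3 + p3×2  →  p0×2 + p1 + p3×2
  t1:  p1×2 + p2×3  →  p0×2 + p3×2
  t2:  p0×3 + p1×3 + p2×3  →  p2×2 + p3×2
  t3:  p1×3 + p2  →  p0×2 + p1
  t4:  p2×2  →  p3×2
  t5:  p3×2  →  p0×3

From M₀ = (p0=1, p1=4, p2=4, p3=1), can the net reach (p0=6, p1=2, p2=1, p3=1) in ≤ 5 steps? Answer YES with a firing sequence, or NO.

step 1: fire t1:  (p0=1, p1=4, p2=4, p3=1) → (p0=3, p1=2, p2=1, p3=3)
step 2: fire t5:  (p0=3, p1=2, p2=1, p3=3) → (p0=6, p1=2, p2=1, p3=1)

YES — reachable via ⟨t1, t5⟩ (2 firings)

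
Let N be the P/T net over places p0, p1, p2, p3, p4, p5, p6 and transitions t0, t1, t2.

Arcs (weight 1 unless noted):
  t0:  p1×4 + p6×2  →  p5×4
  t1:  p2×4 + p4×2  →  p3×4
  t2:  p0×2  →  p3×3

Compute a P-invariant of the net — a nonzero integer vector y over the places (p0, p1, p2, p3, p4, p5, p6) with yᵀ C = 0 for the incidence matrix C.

y = (p0:3, p1:0, p2:2, p3:2, p4:0, p5:0, p6:0)

Incidence matrix C (rows=places, cols=transitions):
       t0   t1   t2
   p0   0    0   -2
   p1  -4    0    0
   p2   0   -4    0
   p3   0    4    3
   p4   0   -2    0
   p5   4    0    0
   p6  -2    0    0

Candidate y = [3, 0, 2, 2, 0, 0, 0]; check y·C column-wise:
  col t0: 3·0 + 0·-4 + 2·0 + 2·0 + 0·4 + 0·-2 = 0
  col t1: 3·0 + 2·-4 + 2·4 + 0·-2 = 0
  col t2: 3·-2 + 2·0 + 2·3 = 0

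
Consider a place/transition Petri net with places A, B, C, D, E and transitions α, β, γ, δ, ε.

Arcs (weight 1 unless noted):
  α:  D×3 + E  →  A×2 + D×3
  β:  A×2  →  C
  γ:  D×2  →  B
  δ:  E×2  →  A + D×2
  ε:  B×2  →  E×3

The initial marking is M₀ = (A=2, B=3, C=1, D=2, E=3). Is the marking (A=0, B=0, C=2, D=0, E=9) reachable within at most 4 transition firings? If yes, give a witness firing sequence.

step 1: fire β:  (A=2, B=3, C=1, D=2, E=3) → (A=0, B=3, C=2, D=2, E=3)
step 2: fire γ:  (A=0, B=3, C=2, D=2, E=3) → (A=0, B=4, C=2, D=0, E=3)
step 3: fire ε:  (A=0, B=4, C=2, D=0, E=3) → (A=0, B=2, C=2, D=0, E=6)
step 4: fire ε:  (A=0, B=2, C=2, D=0, E=6) → (A=0, B=0, C=2, D=0, E=9)

YES — reachable via ⟨β, γ, ε, ε⟩ (4 firings)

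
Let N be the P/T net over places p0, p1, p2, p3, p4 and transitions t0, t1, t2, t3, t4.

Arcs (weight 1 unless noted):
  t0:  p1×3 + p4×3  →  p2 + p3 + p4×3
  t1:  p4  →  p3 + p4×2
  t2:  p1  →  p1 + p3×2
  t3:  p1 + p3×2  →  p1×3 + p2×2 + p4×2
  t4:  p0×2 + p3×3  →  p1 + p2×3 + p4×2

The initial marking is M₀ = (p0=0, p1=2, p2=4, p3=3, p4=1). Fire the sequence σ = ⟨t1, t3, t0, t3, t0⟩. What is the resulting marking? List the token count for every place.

step 1: fire t1:  (p0=0, p1=2, p2=4, p3=3, p4=1) → (p0=0, p1=2, p2=4, p3=4, p4=2)
step 2: fire t3:  (p0=0, p1=2, p2=4, p3=4, p4=2) → (p0=0, p1=4, p2=6, p3=2, p4=4)
step 3: fire t0:  (p0=0, p1=4, p2=6, p3=2, p4=4) → (p0=0, p1=1, p2=7, p3=3, p4=4)
step 4: fire t3:  (p0=0, p1=1, p2=7, p3=3, p4=4) → (p0=0, p1=3, p2=9, p3=1, p4=6)
step 5: fire t0:  (p0=0, p1=3, p2=9, p3=1, p4=6) → (p0=0, p1=0, p2=10, p3=2, p4=6)

(p0=0, p1=0, p2=10, p3=2, p4=6)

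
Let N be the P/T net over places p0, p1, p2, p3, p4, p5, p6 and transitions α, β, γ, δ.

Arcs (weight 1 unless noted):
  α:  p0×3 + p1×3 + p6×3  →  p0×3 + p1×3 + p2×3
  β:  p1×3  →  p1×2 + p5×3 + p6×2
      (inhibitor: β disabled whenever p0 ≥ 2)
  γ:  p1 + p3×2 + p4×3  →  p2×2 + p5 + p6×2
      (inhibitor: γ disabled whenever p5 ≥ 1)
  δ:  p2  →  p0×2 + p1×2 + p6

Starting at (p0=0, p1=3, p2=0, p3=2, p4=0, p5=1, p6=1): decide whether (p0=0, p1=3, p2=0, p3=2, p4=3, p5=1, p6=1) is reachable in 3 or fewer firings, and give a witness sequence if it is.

NO — not reachable within 3 firings

depth 0: 1 marking
depth 1: 2 markings reached so far
depth 2: 2 markings reached so far
(frontier empty at depth 2; search complete)
target is not among the 2 markings reachable within 3 steps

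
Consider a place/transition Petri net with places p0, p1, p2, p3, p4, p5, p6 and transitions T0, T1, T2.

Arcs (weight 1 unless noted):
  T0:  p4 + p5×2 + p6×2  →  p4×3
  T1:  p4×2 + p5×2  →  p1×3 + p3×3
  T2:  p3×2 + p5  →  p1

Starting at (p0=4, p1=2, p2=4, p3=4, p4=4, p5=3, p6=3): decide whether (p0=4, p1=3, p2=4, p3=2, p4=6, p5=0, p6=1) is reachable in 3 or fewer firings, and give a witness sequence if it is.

step 1: fire T0:  (p0=4, p1=2, p2=4, p3=4, p4=4, p5=3, p6=3) → (p0=4, p1=2, p2=4, p3=4, p4=6, p5=1, p6=1)
step 2: fire T2:  (p0=4, p1=2, p2=4, p3=4, p4=6, p5=1, p6=1) → (p0=4, p1=3, p2=4, p3=2, p4=6, p5=0, p6=1)

YES — reachable via ⟨T0, T2⟩ (2 firings)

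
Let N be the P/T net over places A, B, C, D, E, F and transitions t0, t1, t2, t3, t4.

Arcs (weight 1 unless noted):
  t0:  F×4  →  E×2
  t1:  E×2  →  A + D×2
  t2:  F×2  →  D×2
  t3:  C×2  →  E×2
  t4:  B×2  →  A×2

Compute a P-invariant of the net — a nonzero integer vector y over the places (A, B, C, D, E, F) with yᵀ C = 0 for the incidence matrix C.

y = (A:2, B:2, C:2, D:1, E:2, F:1)

Incidence matrix C (rows=places, cols=transitions):
       t0   t1   t2   t3   t4
    A   0    1    0    0    2
    B   0    0    0    0   -2
    C   0    0    0   -2    0
    D   0    2    2    0    0
    E   2   -2    0    2    0
    F  -4    0   -2    0    0

Candidate y = [2, 2, 2, 1, 2, 1]; check y·C column-wise:
  col t0: 2·0 + 2·0 + 2·0 + 1·0 + 2·2 + 1·-4 = 0
  col t1: 2·1 + 2·0 + 2·0 + 1·2 + 2·-2 + 1·0 = 0
  col t2: 2·0 + 2·0 + 2·0 + 1·2 + 2·0 + 1·-2 = 0
  col t3: 2·0 + 2·0 + 2·-2 + 1·0 + 2·2 + 1·0 = 0
  col t4: 2·2 + 2·-2 + 2·0 + 1·0 + 2·0 + 1·0 = 0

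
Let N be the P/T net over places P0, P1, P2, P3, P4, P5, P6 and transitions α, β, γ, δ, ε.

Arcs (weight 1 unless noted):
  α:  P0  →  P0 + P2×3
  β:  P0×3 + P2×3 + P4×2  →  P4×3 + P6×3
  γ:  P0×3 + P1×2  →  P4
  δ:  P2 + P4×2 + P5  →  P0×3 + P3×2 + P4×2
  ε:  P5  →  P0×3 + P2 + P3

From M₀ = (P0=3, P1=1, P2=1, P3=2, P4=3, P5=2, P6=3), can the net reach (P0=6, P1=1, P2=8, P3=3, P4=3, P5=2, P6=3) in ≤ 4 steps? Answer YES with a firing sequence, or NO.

depth 0: 1 marking
depth 1: 4 markings reached so far
depth 2: 10 markings reached so far
depth 3: 20 markings reached so far
depth 4: 31 markings reached so far
target is not among the 31 markings reachable within 4 steps

NO — not reachable within 4 firings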